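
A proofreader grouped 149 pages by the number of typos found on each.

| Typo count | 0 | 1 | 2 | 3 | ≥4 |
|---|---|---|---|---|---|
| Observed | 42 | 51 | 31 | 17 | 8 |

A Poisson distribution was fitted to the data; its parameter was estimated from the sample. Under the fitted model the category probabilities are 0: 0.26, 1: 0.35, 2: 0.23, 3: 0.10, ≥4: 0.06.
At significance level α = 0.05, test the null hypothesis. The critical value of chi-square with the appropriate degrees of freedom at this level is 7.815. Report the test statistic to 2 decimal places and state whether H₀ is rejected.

1.01; do not reject

Expected counts E_i = n·p_i: 149×0.26 = 38.74, 149×0.35 = 52.15, 149×0.23 = 34.27, 149×0.10 = 14.9, 149×0.06 = 8.94.
0: (42 − 38.74)²/38.74 = 10.6276/38.74 = 0.274
1: (51 − 52.15)²/52.15 = 1.3225/52.15 = 0.025
2: (31 − 34.27)²/34.27 = 10.6929/34.27 = 0.312
3: (17 − 14.9)²/14.9 = 4.41/14.9 = 0.296
≥4: (8 − 8.94)²/8.94 = 0.8836/8.94 = 0.099
Sum = 1.01
df = 3. Since 1.01 < 7.815, we do not reject H₀.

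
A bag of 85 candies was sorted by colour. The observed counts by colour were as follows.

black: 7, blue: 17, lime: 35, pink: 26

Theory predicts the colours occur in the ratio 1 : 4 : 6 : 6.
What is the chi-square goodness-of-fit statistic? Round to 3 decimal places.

2.617

Ratio total = 17. Expected counts: 85×1/17 = 5, 85×4/17 = 20, 85×6/17 = 30, 85×6/17 = 30.
black: (7 − 5)²/5 = 4/5 = 0.8000
blue: (17 − 20)²/20 = 9/20 = 0.4500
lime: (35 − 30)²/30 = 25/30 = 0.8333
pink: (26 − 30)²/30 = 16/30 = 0.5333
Sum = 2.617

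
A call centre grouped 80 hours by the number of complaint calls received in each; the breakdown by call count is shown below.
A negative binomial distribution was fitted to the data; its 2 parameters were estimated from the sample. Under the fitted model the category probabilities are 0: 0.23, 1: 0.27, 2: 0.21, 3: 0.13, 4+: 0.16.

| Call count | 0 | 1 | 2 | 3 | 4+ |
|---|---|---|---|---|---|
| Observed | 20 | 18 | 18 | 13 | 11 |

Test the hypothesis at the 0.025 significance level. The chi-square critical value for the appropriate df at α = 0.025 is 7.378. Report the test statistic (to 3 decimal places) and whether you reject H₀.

Expected counts E_i = n·p_i: 80×0.23 = 18.4, 80×0.27 = 21.6, 80×0.21 = 16.8, 80×0.13 = 10.4, 80×0.16 = 12.8.
0: (20 − 18.4)²/18.4 = 2.56/18.4 = 0.1391
1: (18 − 21.6)²/21.6 = 12.96/21.6 = 0.6000
2: (18 − 16.8)²/16.8 = 1.44/16.8 = 0.0857
3: (13 − 10.4)²/10.4 = 6.76/10.4 = 0.6500
4+: (11 − 12.8)²/12.8 = 3.24/12.8 = 0.2531
Sum = 1.728
df = 2. Since 1.728 < 7.378, we do not reject H₀.

1.728; do not reject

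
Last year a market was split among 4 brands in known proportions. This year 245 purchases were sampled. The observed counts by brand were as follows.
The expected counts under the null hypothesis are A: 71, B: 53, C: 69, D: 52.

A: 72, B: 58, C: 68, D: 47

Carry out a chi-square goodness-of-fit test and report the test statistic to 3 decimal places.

A: (72 − 71)²/71 = 1/71 = 0.0141
B: (58 − 53)²/53 = 25/53 = 0.4717
C: (68 − 69)²/69 = 1/69 = 0.0145
D: (47 − 52)²/52 = 25/52 = 0.4808
Sum = 0.981

0.981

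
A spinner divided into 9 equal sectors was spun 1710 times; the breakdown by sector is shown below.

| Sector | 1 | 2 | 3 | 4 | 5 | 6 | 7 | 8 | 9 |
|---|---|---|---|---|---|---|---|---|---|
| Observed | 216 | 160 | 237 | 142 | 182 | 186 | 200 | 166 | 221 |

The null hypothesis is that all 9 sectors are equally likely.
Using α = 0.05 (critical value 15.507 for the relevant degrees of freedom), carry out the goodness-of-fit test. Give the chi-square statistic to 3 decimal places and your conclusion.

Expected count for each of the 9 categories: 1710/9 = 190.
χ² = (216−190)²/190 + (160−190)²/190 + (237−190)²/190 + (142−190)²/190 + (182−190)²/190 + (186−190)²/190 + (200−190)²/190 + (166−190)²/190 + (221−190)²/190
   = 3.5579 + 4.7368 + 11.6263 + 12.1263 + 0.3368 + 0.0842 + 0.5263 + 3.0316 + 5.0579
Sum = 41.084
df = 8. Since 41.084 > 15.507, we reject H₀.

41.084; reject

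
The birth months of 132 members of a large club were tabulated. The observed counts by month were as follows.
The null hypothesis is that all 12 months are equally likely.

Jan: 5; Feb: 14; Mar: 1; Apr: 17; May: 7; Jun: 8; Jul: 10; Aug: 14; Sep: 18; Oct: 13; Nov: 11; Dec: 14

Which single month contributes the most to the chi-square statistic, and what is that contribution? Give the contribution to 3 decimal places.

Expected count for each of the 12 categories: 132/12 = 11.
Jan: (5 − 11)²/11 = 36/11 = 3.2727
Feb: (14 − 11)²/11 = 9/11 = 0.8182
Mar: (1 − 11)²/11 = 100/11 = 9.0909
Apr: (17 − 11)²/11 = 36/11 = 3.2727
May: (7 − 11)²/11 = 16/11 = 1.4545
Jun: (8 − 11)²/11 = 9/11 = 0.8182
Jul: (10 − 11)²/11 = 1/11 = 0.0909
Aug: (14 − 11)²/11 = 9/11 = 0.8182
Sep: (18 − 11)²/11 = 49/11 = 4.4545
Oct: (13 − 11)²/11 = 4/11 = 0.3636
Nov: (11 − 11)²/11 = 0/11 = 0.0000
Dec: (14 − 11)²/11 = 9/11 = 0.8182
The largest term is for Mar: 9.091.

Mar, 9.091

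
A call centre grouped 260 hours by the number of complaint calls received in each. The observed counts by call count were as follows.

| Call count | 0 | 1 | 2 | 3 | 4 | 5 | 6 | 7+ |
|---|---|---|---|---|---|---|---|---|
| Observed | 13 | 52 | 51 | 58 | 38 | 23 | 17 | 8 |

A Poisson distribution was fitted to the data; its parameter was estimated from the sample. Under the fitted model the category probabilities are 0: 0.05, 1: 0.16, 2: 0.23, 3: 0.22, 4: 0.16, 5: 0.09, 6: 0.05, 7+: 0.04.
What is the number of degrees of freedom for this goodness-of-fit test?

There are k = 8 categories and 1 parameter estimated from the data, so df = 8 − 1 − 1 = 6.

6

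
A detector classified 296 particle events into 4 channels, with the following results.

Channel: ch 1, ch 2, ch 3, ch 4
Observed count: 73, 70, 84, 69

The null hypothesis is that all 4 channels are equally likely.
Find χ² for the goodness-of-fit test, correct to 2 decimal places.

Expected count for each of the 4 categories: 296/4 = 74.
cat         O        E   (O−E)²/E
ch 1       73       74      0.014
ch 2       70       74      0.216
ch 3       84       74      1.351
ch 4       69       74      0.338
Sum = 1.92

1.92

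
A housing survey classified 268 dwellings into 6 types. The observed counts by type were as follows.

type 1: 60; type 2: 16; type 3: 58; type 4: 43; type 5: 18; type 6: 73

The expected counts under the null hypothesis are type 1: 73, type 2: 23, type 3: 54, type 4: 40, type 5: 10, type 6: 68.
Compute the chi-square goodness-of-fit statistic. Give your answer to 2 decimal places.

type 1: (60 − 73)²/73 = 169/73 = 2.315
type 2: (16 − 23)²/23 = 49/23 = 2.130
type 3: (58 − 54)²/54 = 16/54 = 0.296
type 4: (43 − 40)²/40 = 9/40 = 0.225
type 5: (18 − 10)²/10 = 64/10 = 6.400
type 6: (73 − 68)²/68 = 25/68 = 0.368
Sum = 11.73

11.73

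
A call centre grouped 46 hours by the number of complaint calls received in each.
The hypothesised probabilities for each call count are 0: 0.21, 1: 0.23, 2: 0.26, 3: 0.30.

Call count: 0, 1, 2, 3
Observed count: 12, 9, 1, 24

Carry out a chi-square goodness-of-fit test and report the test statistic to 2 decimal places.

Expected counts E_i = n·p_i: 46×0.21 = 9.66, 46×0.23 = 10.58, 46×0.26 = 11.96, 46×0.30 = 13.8.
0: (12 − 9.66)²/9.66 = 5.4756/9.66 = 0.567
1: (9 − 10.58)²/10.58 = 2.4964/10.58 = 0.236
2: (1 − 11.96)²/11.96 = 120.1216/11.96 = 10.044
3: (24 − 13.8)²/13.8 = 104.04/13.8 = 7.539
Sum = 18.39

18.39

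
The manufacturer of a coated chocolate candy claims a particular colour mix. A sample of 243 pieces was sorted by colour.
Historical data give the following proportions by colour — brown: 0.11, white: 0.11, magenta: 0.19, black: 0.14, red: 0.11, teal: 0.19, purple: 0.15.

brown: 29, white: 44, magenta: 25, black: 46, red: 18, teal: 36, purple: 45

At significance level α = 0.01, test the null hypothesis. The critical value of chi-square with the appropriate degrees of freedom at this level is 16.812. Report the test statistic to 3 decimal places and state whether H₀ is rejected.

32.373; reject

Expected counts E_i = n·p_i: 243×0.11 = 26.73, 243×0.11 = 26.73, 243×0.19 = 46.17, 243×0.14 = 34.02, 243×0.11 = 26.73, 243×0.19 = 46.17, 243×0.15 = 36.45.
cat          O        E   (O−E)²/E
brown       29    26.73     0.1928
white       44    26.73    11.1580
magenta     25    46.17     9.7069
black       46    34.02     4.2187
red         18    26.73     2.8512
teal        36    46.17     2.2402
purple      45    36.45     2.0056
Sum = 32.373
df = 6. Since 32.373 > 16.812, we reject H₀.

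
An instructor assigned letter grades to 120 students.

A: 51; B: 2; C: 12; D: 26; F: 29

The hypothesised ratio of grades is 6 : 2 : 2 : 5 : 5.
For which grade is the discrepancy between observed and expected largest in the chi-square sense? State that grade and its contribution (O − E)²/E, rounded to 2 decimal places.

Ratio total = 20. Expected counts: 120×6/20 = 36, 120×2/20 = 12, 120×2/20 = 12, 120×5/20 = 30, 120×5/20 = 30.
cat         O        E   (O−E)²/E
A          51       36      6.250
B           2       12      8.333
C          12       12      0.000
D          26       30      0.533
F          29       30      0.033
The largest term is for B: 8.33.

B, 8.33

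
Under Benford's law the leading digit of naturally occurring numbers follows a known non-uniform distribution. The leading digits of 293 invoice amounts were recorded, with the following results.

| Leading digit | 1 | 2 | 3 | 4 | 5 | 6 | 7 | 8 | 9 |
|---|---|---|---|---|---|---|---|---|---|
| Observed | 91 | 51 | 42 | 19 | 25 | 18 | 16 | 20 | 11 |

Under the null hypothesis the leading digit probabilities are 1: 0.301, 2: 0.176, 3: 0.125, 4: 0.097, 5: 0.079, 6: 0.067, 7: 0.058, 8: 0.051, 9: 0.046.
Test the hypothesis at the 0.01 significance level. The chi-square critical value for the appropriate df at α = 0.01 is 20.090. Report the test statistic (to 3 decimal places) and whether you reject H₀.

Expected counts E_i = n·p_i: 293×0.301 = 88.193, 293×0.176 = 51.568, 293×0.125 = 36.625, 293×0.097 = 28.421, 293×0.079 = 23.147, 293×0.067 = 19.631, 293×0.058 = 16.994, 293×0.051 = 14.943, 293×0.046 = 13.478.
cat         O        E   (O−E)²/E
1          91   88.193     0.0893
2          51   51.568     0.0063
3          42   36.625     0.7888
4          19   28.421     3.1229
5          25   23.147     0.1483
6          18   19.631     0.1355
7          16   16.994     0.0581
8          20   14.943     1.7114
9          11   13.478     0.4556
Sum = 6.516
df = 8. Since 6.516 < 20.090, we do not reject H₀.

6.516; do not reject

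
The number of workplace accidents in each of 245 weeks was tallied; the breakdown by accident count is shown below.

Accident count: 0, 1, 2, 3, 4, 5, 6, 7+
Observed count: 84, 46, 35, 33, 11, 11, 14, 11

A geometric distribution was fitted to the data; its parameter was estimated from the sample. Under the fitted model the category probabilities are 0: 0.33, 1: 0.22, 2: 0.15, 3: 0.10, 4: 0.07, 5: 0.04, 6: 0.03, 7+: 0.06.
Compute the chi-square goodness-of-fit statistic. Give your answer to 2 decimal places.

Expected counts E_i = n·p_i: 245×0.33 = 80.85, 245×0.22 = 53.9, 245×0.15 = 36.75, 245×0.10 = 24.5, 245×0.07 = 17.15, 245×0.04 = 9.8, 245×0.03 = 7.35, 245×0.06 = 14.7.
cat         O        E   (O−E)²/E
0          84    80.85      0.123
1          46     53.9      1.158
2          35    36.75      0.083
3          33     24.5      2.949
4          11    17.15      2.205
5          11      9.8      0.147
6          14     7.35      6.017
7+         11     14.7      0.931
Sum = 13.61

13.61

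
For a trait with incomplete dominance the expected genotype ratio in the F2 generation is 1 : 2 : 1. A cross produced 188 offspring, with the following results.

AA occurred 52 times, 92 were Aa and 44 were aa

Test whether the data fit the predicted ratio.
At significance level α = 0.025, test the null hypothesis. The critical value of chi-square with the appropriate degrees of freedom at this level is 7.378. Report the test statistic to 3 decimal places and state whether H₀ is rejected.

Ratio total = 4. Expected counts: 188×1/4 = 47, 188×2/4 = 94, 188×1/4 = 47.
χ² = (52−47)²/47 + (92−94)²/94 + (44−47)²/47
   = 0.5319 + 0.0426 + 0.1915
Sum = 0.766
df = 2. Since 0.766 < 7.378, we do not reject H₀.

0.766; do not reject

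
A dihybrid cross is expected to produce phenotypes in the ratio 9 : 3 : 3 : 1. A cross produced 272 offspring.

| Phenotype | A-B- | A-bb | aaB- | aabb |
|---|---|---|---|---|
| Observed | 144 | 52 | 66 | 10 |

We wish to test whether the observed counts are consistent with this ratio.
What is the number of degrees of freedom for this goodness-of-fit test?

3

There are k = 4 categories and no parameters were estimated from the data, so df = 4 − 1 = 3.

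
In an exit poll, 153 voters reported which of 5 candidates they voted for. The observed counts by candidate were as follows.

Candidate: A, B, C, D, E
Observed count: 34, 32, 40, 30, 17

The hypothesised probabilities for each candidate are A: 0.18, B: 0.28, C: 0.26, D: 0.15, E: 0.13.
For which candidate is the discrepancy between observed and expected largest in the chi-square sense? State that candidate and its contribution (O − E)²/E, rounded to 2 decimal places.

B, 2.74

Expected counts E_i = n·p_i: 153×0.18 = 27.54, 153×0.28 = 42.84, 153×0.26 = 39.78, 153×0.15 = 22.95, 153×0.13 = 19.89.
χ² = (34−27.54)²/27.54 + (32−42.84)²/42.84 + (40−39.78)²/39.78 + (30−22.95)²/22.95 + (17−19.89)²/19.89
   = 1.515 + 2.743 + 0.001 + 2.166 + 0.420
The largest term is for B: 2.74.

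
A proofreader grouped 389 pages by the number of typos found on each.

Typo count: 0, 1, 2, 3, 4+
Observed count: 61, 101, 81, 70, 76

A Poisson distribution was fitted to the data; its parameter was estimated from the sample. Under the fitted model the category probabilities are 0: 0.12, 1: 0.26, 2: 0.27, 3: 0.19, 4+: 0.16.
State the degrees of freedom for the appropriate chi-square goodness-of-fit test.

There are k = 5 categories and 1 parameter estimated from the data, so df = 5 − 1 − 1 = 3.

3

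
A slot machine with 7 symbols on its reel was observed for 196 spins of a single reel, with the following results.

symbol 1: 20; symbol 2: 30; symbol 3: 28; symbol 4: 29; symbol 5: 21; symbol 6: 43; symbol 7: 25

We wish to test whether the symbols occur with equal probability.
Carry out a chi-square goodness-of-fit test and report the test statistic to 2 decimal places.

12.57

Under H₀ each category has probability 1/7, so each expected count is 196/7 = 28.
χ² = (20−28)²/28 + (30−28)²/28 + (28−28)²/28 + (29−28)²/28 + (21−28)²/28 + (43−28)²/28 + (25−28)²/28
   = 2.286 + 0.143 + 0.000 + 0.036 + 1.750 + 8.036 + 0.321
Sum = 12.57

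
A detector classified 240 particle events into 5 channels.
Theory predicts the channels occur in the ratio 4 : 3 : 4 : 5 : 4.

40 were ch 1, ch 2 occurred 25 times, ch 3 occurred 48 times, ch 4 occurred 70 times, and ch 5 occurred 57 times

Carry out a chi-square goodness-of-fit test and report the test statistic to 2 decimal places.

Ratio total = 20. Expected counts: 240×4/20 = 48, 240×3/20 = 36, 240×4/20 = 48, 240×5/20 = 60, 240×4/20 = 48.
χ² = (40−48)²/48 + (25−36)²/36 + (48−48)²/48 + (70−60)²/60 + (57−48)²/48
   = 1.333 + 3.361 + 0.000 + 1.667 + 1.688
Sum = 8.05

8.05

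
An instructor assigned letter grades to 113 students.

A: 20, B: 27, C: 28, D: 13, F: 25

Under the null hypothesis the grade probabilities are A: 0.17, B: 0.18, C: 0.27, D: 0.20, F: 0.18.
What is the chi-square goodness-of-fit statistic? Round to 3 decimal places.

7.565

Expected counts E_i = n·p_i: 113×0.17 = 19.21, 113×0.18 = 20.34, 113×0.27 = 30.51, 113×0.20 = 22.6, 113×0.18 = 20.34.
cat         O        E   (O−E)²/E
A          20    19.21     0.0325
B          27    20.34     2.1807
C          28    30.51     0.2065
D          13     22.6     4.0779
F          25    20.34     1.0676
Sum = 7.565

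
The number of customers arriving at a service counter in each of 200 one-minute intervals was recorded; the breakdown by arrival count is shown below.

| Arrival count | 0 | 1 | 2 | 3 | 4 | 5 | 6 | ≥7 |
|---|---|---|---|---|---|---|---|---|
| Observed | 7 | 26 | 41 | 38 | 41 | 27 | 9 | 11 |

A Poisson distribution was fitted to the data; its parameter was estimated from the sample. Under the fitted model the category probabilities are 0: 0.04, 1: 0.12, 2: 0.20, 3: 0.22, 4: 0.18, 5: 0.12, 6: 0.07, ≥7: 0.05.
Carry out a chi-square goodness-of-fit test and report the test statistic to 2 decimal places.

4.09

Expected counts E_i = n·p_i: 200×0.04 = 8, 200×0.12 = 24, 200×0.20 = 40, 200×0.22 = 44, 200×0.18 = 36, 200×0.12 = 24, 200×0.07 = 14, 200×0.05 = 10.
0: (7 − 8)²/8 = 1/8 = 0.125
1: (26 − 24)²/24 = 4/24 = 0.167
2: (41 − 40)²/40 = 1/40 = 0.025
3: (38 − 44)²/44 = 36/44 = 0.818
4: (41 − 36)²/36 = 25/36 = 0.694
5: (27 − 24)²/24 = 9/24 = 0.375
6: (9 − 14)²/14 = 25/14 = 1.786
≥7: (11 − 10)²/10 = 1/10 = 0.100
Sum = 4.09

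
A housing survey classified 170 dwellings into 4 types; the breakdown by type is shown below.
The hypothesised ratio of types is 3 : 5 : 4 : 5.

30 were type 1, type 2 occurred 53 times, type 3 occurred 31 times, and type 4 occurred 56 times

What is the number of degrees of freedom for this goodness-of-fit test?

There are k = 4 categories and no parameters were estimated from the data, so df = 4 − 1 = 3.

3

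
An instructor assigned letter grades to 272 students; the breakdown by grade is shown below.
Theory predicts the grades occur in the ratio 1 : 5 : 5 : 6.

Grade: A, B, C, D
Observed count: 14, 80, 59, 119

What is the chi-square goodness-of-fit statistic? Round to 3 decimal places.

Ratio total = 17. Expected counts: 272×1/17 = 16, 272×5/17 = 80, 272×5/17 = 80, 272×6/17 = 96.
cat         O        E   (O−E)²/E
A          14       16     0.2500
B          80       80     0.0000
C          59       80     5.5125
D         119       96     5.5104
Sum = 11.273

11.273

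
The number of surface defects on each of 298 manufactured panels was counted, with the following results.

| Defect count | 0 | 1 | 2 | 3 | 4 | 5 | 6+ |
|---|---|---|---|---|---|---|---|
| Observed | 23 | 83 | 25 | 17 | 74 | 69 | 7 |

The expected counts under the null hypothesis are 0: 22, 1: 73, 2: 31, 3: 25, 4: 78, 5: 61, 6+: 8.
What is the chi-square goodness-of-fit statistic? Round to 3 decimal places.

6.516

χ² = (23−22)²/22 + (83−73)²/73 + (25−31)²/31 + (17−25)²/25 + (74−78)²/78 + (69−61)²/61 + (7−8)²/8
   = 0.0455 + 1.3699 + 1.1613 + 2.5600 + 0.2051 + 1.0492 + 0.1250
Sum = 6.516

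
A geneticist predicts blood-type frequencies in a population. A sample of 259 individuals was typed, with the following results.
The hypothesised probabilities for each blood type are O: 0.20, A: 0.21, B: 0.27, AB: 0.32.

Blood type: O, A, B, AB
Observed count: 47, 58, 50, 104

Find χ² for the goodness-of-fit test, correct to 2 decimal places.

11.75

Expected counts E_i = n·p_i: 259×0.20 = 51.8, 259×0.21 = 54.39, 259×0.27 = 69.93, 259×0.32 = 82.88.
O: (47 − 51.8)²/51.8 = 23.04/51.8 = 0.445
A: (58 − 54.39)²/54.39 = 13.0321/54.39 = 0.240
B: (50 − 69.93)²/69.93 = 397.2049/69.93 = 5.680
AB: (104 − 82.88)²/82.88 = 446.0544/82.88 = 5.382
Sum = 11.75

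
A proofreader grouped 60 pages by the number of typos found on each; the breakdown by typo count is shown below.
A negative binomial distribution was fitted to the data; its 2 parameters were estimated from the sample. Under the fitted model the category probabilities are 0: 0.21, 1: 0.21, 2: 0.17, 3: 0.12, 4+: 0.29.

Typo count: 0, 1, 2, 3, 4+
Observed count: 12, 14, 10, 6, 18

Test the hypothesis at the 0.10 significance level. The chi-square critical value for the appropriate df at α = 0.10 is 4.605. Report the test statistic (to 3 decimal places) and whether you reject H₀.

Expected counts E_i = n·p_i: 60×0.21 = 12.6, 60×0.21 = 12.6, 60×0.17 = 10.2, 60×0.12 = 7.2, 60×0.29 = 17.4.
χ² = (12−12.6)²/12.6 + (14−12.6)²/12.6 + (10−10.2)²/10.2 + (6−7.2)²/7.2 + (18−17.4)²/17.4
   = 0.0286 + 0.1556 + 0.0039 + 0.2000 + 0.0207
Sum = 0.409
df = 2. Since 0.409 < 4.605, we do not reject H₀.

0.409; do not reject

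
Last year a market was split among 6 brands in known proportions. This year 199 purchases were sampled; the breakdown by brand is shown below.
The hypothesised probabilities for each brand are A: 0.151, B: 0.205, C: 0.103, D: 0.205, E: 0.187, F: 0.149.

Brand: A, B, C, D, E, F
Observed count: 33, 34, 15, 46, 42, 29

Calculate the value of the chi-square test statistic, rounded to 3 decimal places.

Expected counts E_i = n·p_i: 199×0.151 = 30.049, 199×0.205 = 40.795, 199×0.103 = 20.497, 199×0.205 = 40.795, 199×0.187 = 37.213, 199×0.149 = 29.651.
A: (33 − 30.049)²/30.049 = 8.708401/30.049 = 0.2898
B: (34 − 40.795)²/40.795 = 46.172025/40.795 = 1.1318
C: (15 − 20.497)²/20.497 = 30.217009/20.497 = 1.4742
D: (46 − 40.795)²/40.795 = 27.092025/40.795 = 0.6641
E: (42 − 37.213)²/37.213 = 22.915369/37.213 = 0.6158
F: (29 − 29.651)²/29.651 = 0.423801/29.651 = 0.0143
Sum = 4.190

4.190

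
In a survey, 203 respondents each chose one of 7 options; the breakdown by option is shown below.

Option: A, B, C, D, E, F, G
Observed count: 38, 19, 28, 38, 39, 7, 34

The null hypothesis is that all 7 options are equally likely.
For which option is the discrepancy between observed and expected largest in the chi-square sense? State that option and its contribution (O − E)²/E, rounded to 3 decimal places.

Under H₀ each category has probability 1/7, so each expected count is 203/7 = 29.
cat         O        E   (O−E)²/E
A          38       29     2.7931
B          19       29     3.4483
C          28       29     0.0345
D          38       29     2.7931
E          39       29     3.4483
F           7       29    16.6897
G          34       29     0.8621
The largest term is for F: 16.690.

F, 16.690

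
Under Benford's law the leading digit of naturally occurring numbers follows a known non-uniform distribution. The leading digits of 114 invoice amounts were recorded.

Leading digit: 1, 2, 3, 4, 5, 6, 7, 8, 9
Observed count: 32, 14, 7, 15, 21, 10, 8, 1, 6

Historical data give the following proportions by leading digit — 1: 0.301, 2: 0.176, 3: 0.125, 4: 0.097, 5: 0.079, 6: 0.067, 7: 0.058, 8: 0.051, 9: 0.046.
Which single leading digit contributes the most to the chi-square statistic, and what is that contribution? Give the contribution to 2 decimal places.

5, 15.97

Expected counts E_i = n·p_i: 114×0.301 = 34.314, 114×0.176 = 20.064, 114×0.125 = 14.25, 114×0.097 = 11.058, 114×0.079 = 9.006, 114×0.067 = 7.638, 114×0.058 = 6.612, 114×0.051 = 5.814, 114×0.046 = 5.244.
χ² = (32−34.314)²/34.314 + (14−20.064)²/20.064 + (7−14.25)²/14.25 + (15−11.058)²/11.058 + (21−9.006)²/9.006 + (10−7.638)²/7.638 + (8−6.612)²/6.612 + (1−5.814)²/5.814 + (6−5.244)²/5.244
   = 0.156 + 1.833 + 3.689 + 1.405 + 15.973 + 0.730 + 0.291 + 3.986 + 0.109
The largest term is for 5: 15.97.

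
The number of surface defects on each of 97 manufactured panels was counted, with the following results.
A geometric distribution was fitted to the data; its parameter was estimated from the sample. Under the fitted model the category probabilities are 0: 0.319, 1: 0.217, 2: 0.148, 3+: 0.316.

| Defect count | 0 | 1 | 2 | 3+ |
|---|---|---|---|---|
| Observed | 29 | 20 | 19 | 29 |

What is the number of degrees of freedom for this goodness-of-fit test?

2

There are k = 4 categories and 1 parameter estimated from the data, so df = 4 − 1 − 1 = 2.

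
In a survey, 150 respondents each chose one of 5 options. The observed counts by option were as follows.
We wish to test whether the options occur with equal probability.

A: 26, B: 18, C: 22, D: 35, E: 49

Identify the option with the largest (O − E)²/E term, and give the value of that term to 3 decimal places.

E, 12.033

Under H₀ each category has probability 1/5, so each expected count is 150/5 = 30.
cat         O        E   (O−E)²/E
A          26       30     0.5333
B          18       30     4.8000
C          22       30     2.1333
D          35       30     0.8333
E          49       30    12.0333
The largest term is for E: 12.033.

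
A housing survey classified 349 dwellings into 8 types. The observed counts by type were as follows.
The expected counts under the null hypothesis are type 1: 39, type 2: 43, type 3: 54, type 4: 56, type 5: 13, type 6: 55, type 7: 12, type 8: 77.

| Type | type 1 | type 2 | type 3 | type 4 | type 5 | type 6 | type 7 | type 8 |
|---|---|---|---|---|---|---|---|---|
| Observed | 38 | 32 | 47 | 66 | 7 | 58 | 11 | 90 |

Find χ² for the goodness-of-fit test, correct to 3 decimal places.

χ² = (38−39)²/39 + (32−43)²/43 + (47−54)²/54 + (66−56)²/56 + (7−13)²/13 + (58−55)²/55 + (11−12)²/12 + (90−77)²/77
   = 0.0256 + 2.8140 + 0.9074 + 1.7857 + 2.7692 + 0.1636 + 0.0833 + 2.1948
Sum = 10.744

10.744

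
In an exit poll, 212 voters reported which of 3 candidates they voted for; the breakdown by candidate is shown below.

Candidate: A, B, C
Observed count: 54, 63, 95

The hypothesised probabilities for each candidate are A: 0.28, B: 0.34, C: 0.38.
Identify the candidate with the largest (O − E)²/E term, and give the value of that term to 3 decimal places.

C, 2.588

Expected counts E_i = n·p_i: 212×0.28 = 59.36, 212×0.34 = 72.08, 212×0.38 = 80.56.
A: (54 − 59.36)²/59.36 = 28.7296/59.36 = 0.4840
B: (63 − 72.08)²/72.08 = 82.4464/72.08 = 1.1438
C: (95 − 80.56)²/80.56 = 208.5136/80.56 = 2.5883
The largest term is for C: 2.588.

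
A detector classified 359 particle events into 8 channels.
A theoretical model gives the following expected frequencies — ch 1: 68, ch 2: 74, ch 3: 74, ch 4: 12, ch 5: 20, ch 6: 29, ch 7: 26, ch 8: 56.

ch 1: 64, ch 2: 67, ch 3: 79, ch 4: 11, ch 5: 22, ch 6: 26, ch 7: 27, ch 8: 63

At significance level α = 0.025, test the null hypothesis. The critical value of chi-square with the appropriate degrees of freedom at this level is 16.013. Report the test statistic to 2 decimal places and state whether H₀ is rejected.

2.74; do not reject

χ² = (64−68)²/68 + (67−74)²/74 + (79−74)²/74 + (11−12)²/12 + (22−20)²/20 + (26−29)²/29 + (27−26)²/26 + (63−56)²/56
   = 0.235 + 0.662 + 0.338 + 0.083 + 0.200 + 0.310 + 0.038 + 0.875
Sum = 2.74
df = 7. Since 2.74 < 16.013, we do not reject H₀.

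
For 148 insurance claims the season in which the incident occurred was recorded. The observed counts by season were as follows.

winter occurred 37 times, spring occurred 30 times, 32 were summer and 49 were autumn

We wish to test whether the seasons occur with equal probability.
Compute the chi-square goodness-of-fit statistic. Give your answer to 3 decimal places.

Under H₀ each category has probability 1/4, so each expected count is 148/4 = 37.
χ² = (37−37)²/37 + (30−37)²/37 + (32−37)²/37 + (49−37)²/37
   = 0.0000 + 1.3243 + 0.6757 + 3.8919
Sum = 5.892

5.892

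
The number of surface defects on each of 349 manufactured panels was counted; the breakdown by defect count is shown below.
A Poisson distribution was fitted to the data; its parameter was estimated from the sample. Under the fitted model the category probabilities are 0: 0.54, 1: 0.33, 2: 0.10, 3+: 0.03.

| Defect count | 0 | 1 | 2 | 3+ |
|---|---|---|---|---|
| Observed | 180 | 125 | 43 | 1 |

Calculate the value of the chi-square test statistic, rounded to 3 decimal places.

Expected counts E_i = n·p_i: 349×0.54 = 188.46, 349×0.33 = 115.17, 349×0.10 = 34.9, 349×0.03 = 10.47.
0: (180 − 188.46)²/188.46 = 71.5716/188.46 = 0.3798
1: (125 − 115.17)²/115.17 = 96.6289/115.17 = 0.8390
2: (43 − 34.9)²/34.9 = 65.61/34.9 = 1.8799
3+: (1 − 10.47)²/10.47 = 89.6809/10.47 = 8.5655
Sum = 11.664

11.664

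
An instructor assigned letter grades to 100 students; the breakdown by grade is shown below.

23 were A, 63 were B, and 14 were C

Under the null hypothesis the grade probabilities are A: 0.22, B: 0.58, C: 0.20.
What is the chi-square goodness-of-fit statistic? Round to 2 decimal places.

Expected counts E_i = n·p_i: 100×0.22 = 22, 100×0.58 = 58, 100×0.20 = 20.
cat         O        E   (O−E)²/E
A          23       22      0.045
B          63       58      0.431
C          14       20      1.800
Sum = 2.28

2.28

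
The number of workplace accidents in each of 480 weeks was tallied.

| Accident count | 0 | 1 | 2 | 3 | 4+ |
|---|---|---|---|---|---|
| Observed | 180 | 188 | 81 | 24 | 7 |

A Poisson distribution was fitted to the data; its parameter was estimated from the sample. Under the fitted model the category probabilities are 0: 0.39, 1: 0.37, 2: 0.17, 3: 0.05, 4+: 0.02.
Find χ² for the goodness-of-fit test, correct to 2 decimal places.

Expected counts E_i = n·p_i: 480×0.39 = 187.2, 480×0.37 = 177.6, 480×0.17 = 81.6, 480×0.05 = 24, 480×0.02 = 9.6.
χ² = (180−187.2)²/187.2 + (188−177.6)²/177.6 + (81−81.6)²/81.6 + (24−24)²/24 + (7−9.6)²/9.6
   = 0.277 + 0.609 + 0.004 + 0.000 + 0.704
Sum = 1.59

1.59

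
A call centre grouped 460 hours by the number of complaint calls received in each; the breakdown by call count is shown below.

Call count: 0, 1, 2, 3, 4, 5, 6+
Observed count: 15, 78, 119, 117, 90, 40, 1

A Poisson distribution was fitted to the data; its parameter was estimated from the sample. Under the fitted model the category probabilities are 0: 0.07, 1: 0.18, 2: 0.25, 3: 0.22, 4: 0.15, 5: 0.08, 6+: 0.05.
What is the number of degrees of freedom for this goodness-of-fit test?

5

There are k = 7 categories and 1 parameter estimated from the data, so df = 7 − 1 − 1 = 5.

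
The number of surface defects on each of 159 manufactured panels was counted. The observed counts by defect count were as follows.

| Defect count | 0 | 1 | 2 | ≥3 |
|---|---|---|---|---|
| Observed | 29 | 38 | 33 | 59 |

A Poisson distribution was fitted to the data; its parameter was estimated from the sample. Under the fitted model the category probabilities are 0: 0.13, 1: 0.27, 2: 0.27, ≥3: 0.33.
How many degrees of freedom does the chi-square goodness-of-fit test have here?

2

There are k = 4 categories and 1 parameter estimated from the data, so df = 4 − 1 − 1 = 2.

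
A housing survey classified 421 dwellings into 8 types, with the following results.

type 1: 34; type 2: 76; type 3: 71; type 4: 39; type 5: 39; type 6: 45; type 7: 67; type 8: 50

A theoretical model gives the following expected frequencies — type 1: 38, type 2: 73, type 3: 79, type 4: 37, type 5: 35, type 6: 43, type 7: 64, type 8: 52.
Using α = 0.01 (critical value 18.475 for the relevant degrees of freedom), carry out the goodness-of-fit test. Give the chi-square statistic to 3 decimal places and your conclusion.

2.230; do not reject

cat         O        E   (O−E)²/E
type 1     34       38     0.4211
type 2     76       73     0.1233
type 3     71       79     0.8101
type 4     39       37     0.1081
type 5     39       35     0.4571
type 6     45       43     0.0930
type 7     67       64     0.1406
type 8     50       52     0.0769
Sum = 2.230
df = 7. Since 2.230 < 18.475, we do not reject H₀.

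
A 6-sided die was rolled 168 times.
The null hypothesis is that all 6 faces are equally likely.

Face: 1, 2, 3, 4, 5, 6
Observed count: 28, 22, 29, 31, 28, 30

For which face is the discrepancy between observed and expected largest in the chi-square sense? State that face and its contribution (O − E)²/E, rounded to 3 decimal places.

2, 1.286

Expected count for each of the 6 categories: 168/6 = 28.
1: (28 − 28)²/28 = 0/28 = 0.0000
2: (22 − 28)²/28 = 36/28 = 1.2857
3: (29 − 28)²/28 = 1/28 = 0.0357
4: (31 − 28)²/28 = 9/28 = 0.3214
5: (28 − 28)²/28 = 0/28 = 0.0000
6: (30 − 28)²/28 = 4/28 = 0.1429
The largest term is for 2: 1.286.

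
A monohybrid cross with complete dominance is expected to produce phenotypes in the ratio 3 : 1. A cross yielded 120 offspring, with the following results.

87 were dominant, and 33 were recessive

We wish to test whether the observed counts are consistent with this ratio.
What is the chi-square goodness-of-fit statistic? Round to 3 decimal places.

0.400

Ratio total = 4. Expected counts: 120×3/4 = 90, 120×1/4 = 30.
χ² = (87−90)²/90 + (33−30)²/30
   = 0.1000 + 0.3000
Sum = 0.400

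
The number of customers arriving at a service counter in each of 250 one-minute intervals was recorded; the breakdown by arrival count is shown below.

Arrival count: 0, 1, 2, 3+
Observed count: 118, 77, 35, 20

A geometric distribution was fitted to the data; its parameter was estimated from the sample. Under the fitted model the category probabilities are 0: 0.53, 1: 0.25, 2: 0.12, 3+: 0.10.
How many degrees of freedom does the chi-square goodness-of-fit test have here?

2

There are k = 4 categories and 1 parameter estimated from the data, so df = 4 − 1 − 1 = 2.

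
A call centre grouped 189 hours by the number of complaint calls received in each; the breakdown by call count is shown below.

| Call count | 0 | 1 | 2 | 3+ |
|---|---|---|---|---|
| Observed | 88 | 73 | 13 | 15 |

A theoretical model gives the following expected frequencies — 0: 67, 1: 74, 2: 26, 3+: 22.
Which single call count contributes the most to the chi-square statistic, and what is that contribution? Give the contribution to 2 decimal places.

0, 6.58

χ² = (88−67)²/67 + (73−74)²/74 + (13−26)²/26 + (15−22)²/22
   = 6.582 + 0.014 + 6.500 + 2.227
The largest term is for 0: 6.58.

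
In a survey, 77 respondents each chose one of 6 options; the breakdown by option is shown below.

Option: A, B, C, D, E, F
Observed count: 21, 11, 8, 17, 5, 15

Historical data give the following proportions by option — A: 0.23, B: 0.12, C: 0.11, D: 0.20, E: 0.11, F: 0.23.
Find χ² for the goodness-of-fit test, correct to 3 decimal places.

Expected counts E_i = n·p_i: 77×0.23 = 17.71, 77×0.12 = 9.24, 77×0.11 = 8.47, 77×0.20 = 15.4, 77×0.11 = 8.47, 77×0.23 = 17.71.
χ² = (21−17.71)²/17.71 + (11−9.24)²/9.24 + (8−8.47)²/8.47 + (17−15.4)²/15.4 + (5−8.47)²/8.47 + (15−17.71)²/17.71
   = 0.6112 + 0.3352 + 0.0261 + 0.1662 + 1.4216 + 0.4147
Sum = 2.975

2.975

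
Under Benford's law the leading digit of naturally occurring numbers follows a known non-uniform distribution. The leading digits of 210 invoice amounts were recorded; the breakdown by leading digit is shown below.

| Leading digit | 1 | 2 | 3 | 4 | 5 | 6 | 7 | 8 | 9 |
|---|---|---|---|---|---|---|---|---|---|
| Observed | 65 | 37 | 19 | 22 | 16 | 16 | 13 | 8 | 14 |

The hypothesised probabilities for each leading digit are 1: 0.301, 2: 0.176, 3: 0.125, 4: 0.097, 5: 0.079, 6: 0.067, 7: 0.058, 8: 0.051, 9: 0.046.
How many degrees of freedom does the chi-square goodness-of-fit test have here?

8

There are k = 9 categories and no parameters were estimated from the data, so df = 9 − 1 = 8.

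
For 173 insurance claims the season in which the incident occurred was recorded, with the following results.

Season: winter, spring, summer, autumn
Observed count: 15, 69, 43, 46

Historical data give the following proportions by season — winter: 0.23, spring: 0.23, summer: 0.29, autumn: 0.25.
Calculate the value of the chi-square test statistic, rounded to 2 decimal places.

38.09

Expected counts E_i = n·p_i: 173×0.23 = 39.79, 173×0.23 = 39.79, 173×0.29 = 50.17, 173×0.25 = 43.25.
cat         O        E   (O−E)²/E
winter     15    39.79     15.445
spring     69    39.79     21.443
summer     43    50.17      1.025
autumn     46    43.25      0.175
Sum = 38.09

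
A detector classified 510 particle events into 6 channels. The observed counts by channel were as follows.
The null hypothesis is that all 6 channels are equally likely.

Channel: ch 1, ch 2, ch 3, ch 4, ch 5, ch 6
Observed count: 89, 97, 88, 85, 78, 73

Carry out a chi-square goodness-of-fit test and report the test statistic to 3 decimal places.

4.259

Expected count for each of the 6 categories: 510/6 = 85.
χ² = (89−85)²/85 + (97−85)²/85 + (88−85)²/85 + (85−85)²/85 + (78−85)²/85 + (73−85)²/85
   = 0.1882 + 1.6941 + 0.1059 + 0.0000 + 0.5765 + 1.6941
Sum = 4.259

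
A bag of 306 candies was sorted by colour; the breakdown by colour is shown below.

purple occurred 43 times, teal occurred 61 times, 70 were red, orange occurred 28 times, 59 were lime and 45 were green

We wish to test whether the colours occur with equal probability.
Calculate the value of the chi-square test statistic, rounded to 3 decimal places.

22.627

Expected count for each of the 6 categories: 306/6 = 51.
χ² = (43−51)²/51 + (61−51)²/51 + (70−51)²/51 + (28−51)²/51 + (59−51)²/51 + (45−51)²/51
   = 1.2549 + 1.9608 + 7.0784 + 10.3725 + 1.2549 + 0.7059
Sum = 22.627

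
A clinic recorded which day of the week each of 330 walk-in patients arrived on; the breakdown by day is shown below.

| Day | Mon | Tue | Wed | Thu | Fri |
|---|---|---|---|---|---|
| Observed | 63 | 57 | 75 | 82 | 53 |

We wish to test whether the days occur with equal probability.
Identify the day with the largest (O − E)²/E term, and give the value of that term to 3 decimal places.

Thu, 3.879

Expected count for each of the 5 categories: 330/5 = 66.
χ² = (63−66)²/66 + (57−66)²/66 + (75−66)²/66 + (82−66)²/66 + (53−66)²/66
   = 0.1364 + 1.2273 + 1.2273 + 3.8788 + 2.5606
The largest term is for Thu: 3.879.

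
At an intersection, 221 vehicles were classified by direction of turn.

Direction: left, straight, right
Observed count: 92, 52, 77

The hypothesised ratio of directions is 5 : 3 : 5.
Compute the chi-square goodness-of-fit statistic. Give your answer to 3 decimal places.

Ratio total = 13. Expected counts: 221×5/13 = 85, 221×3/13 = 51, 221×5/13 = 85.
χ² = (92−85)²/85 + (52−51)²/51 + (77−85)²/85
   = 0.5765 + 0.0196 + 0.7529
Sum = 1.349

1.349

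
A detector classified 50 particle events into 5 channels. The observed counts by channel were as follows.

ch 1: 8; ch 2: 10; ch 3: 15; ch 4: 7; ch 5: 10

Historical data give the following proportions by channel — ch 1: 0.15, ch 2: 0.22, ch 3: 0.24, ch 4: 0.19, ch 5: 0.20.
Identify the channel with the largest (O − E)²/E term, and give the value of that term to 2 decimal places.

ch 3, 0.75

Expected counts E_i = n·p_i: 50×0.15 = 7.5, 50×0.22 = 11, 50×0.24 = 12, 50×0.19 = 9.5, 50×0.20 = 10.
cat         O        E   (O−E)²/E
ch 1        8      7.5      0.033
ch 2       10       11      0.091
ch 3       15       12      0.750
ch 4        7      9.5      0.658
ch 5       10       10      0.000
The largest term is for ch 3: 0.75.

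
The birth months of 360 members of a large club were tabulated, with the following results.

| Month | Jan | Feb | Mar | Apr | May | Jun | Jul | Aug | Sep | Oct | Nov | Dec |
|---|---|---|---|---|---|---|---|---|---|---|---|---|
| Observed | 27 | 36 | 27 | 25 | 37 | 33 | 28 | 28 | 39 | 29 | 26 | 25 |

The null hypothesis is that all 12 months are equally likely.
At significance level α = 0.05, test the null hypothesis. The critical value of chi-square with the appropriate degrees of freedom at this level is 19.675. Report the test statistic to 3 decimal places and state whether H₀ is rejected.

Under H₀ each category has probability 1/12, so each expected count is 360/12 = 30.
χ² = (27−30)²/30 + (36−30)²/30 + (27−30)²/30 + (25−30)²/30 + (37−30)²/30 + (33−30)²/30 + (28−30)²/30 + (28−30)²/30 + (39−30)²/30 + (29−30)²/30 + (26−30)²/30 + (25−30)²/30
   = 0.3000 + 1.2000 + 0.3000 + 0.8333 + 1.6333 + 0.3000 + 0.1333 + 0.1333 + 2.7000 + 0.0333 + 0.5333 + 0.8333
Sum = 8.933
df = 11. Since 8.933 < 19.675, we do not reject H₀.

8.933; do not reject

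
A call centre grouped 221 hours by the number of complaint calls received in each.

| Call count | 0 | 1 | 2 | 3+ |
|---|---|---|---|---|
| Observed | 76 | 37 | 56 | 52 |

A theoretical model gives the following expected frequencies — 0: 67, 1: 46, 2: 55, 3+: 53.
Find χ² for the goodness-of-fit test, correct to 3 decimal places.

χ² = (76−67)²/67 + (37−46)²/46 + (56−55)²/55 + (52−53)²/53
   = 1.2090 + 1.7609 + 0.0182 + 0.0189
Sum = 3.007

3.007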